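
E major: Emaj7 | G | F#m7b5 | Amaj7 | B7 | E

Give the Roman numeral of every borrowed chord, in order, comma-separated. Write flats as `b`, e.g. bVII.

bIII, iiø7

In E major the diatonic chords are E, F#m, G#m, A, B, C#m, D#dim. Of the given chords, Emaj7, Amaj7, B7 and E are diatonic. G (G–B–D) is not: scale degree 3 in E major carries G#m (iii). In E minor the chord on that degree is G, so here it functions as bIII, borrowed from the parallel minor. F#m7b5 (F#–A–C–E) is not: scale degree 2 in E major carries F#m (ii). In E minor the chord on that degree is F#m7b5, so here it functions as iiø7, borrowed from the parallel minor.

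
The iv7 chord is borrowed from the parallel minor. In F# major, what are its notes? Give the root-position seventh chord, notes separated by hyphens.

The root, B, is scale degree 4 — the same note in F# major and F# minor; only the chord quality changes. Stacking thirds in F# minor on B gives B–D–F#–A.

B-D-F#-A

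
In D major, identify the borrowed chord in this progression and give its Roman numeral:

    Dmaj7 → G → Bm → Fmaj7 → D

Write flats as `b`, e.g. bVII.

bIIImaj7

D major has the diatonic set D, Em, F#m, G, A, Bm, C#dim. Dmaj7, G, Bm and D all belong to that set. Fmaj7 (F–A–C–E) is not: scale degree 3 in D major carries F#m (iii). In D minor the chord on that degree is Fmaj7, so here it functions as bIIImaj7, borrowed from the parallel minor.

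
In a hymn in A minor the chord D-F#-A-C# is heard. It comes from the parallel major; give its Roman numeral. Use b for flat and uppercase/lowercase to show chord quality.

The root D is the diatonic 4th degree of A minor; the borrowing shows in the chord quality. The diatonic chord on degree 4 would be Dm (iv), but D–F#–A–C# is the major-seventh chord from A major. As a borrowed chord it is labeled IVmaj7.

IVmaj7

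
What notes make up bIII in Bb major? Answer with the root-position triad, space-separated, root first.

Scale degree 3 in Bb major is D. bIII uses the lowered form, Db, taken from Bb minor. Building the major chord from the parallel minor on Db: Db–F–Ab.

Db F Ab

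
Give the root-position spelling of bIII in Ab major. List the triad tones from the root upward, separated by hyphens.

Cb-Eb-Gb

The root of bIII is the lowered 3rd degree: C becomes Cb. In Ab minor the chord on Cb is Cb–Eb–Gb.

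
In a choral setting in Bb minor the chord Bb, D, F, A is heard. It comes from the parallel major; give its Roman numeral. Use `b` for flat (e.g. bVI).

Bb is scale degree 1 in Bb minor. Bb–D–F–A is a major-seventh chord — the form found in Bb major, not the diatonic i (Bbm). Borrowed into Bb minor it is written Imaj7.

Imaj7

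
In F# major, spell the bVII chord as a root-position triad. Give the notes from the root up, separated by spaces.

bVII is built on the lowered scale degree 7. In F# major degree 7 is E#; lowered it becomes E. In F# minor the chord on E is E–G#–B.

E G# B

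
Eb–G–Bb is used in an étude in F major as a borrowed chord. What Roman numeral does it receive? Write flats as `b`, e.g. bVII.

The root Eb is the lowered 7th scale degree — diatonically F major has E there. Eb–G–Bb is a major chord — the form found in F minor, not the diatonic vii° (Edim). Borrowed into F major it is written bVII.

bVII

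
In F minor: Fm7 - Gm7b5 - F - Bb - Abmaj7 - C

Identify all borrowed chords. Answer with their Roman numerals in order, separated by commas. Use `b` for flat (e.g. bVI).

I, IV

In F minor (with V from harmonic minor) the diatonic chords are Fm, Gdim, Ab, Bbm, C, Db, Eb. Fm7, Gm7b5, Abmaj7 and C all belong to that set. But F (F–A–C) is foreign: the diatonic i on degree 1 is Fm, whereas F comes from F major. It is labeled I. But Bb (Bb–D–F) is foreign: the diatonic iv on degree 4 is Bbm, whereas Bb comes from F major. It is labeled IV.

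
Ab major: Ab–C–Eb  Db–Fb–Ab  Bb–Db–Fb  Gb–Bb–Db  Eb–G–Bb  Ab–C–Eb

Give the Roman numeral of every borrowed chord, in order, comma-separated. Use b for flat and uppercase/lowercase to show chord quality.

iv, ii°, bVII

In Ab major the diatonic chords are Ab, Bbm, Cm, Db, Eb, Fm, Gdim. Ab–C–Eb = Ab and Eb–G–Bb = Eb are both diatonic. Db–Fb–Ab is not: scale degree 4 in Ab major carries Db (IV). In Ab minor the chord on that degree is Dbm, so here it functions as iv, borrowed from the parallel minor. Bb–Db–Fb is not: scale degree 2 in Ab major carries Bbm (ii). In Ab minor the chord on that degree is Bbdim, so here it functions as ii°, borrowed from the parallel minor. But Gb–Bb–Db is foreign: the diatonic vii° on degree 7 is Gdim, whereas Gb comes from Ab minor. It is labeled bVII.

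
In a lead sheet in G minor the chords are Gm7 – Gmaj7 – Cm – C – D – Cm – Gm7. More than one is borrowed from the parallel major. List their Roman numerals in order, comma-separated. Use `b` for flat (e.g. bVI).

Imaj7, IV

G minor has the diatonic set Gm, Adim, Bb, Cm, D, Eb, F (with V from harmonic minor). Gm7, Cm and D are all diatonic. Gmaj7 (G–B–D–F#) doesn't fit — on degree 1 G minor would have Gm (i). Gmaj7 is the degree-1 chord of G major, so it is the borrowed Imaj7. C (C–E–G) doesn't fit — on degree 4 G minor would have Cm (iv). C is the degree-4 chord of G major, so it is the borrowed IV.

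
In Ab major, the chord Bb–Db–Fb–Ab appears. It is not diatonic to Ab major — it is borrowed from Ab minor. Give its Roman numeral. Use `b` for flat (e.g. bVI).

iiø7

Bb is scale degree 2 in Ab major. The diatonic chord on degree 2 would be Bbm (ii), but Bb–Db–Fb–Ab is the half-diminished-seventh chord from Ab minor. As a borrowed chord it is labeled iiø7.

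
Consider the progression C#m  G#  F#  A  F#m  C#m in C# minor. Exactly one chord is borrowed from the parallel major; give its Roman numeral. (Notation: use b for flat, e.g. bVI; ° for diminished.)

In C# minor (with V from harmonic minor) the diatonic chords are C#m, D#dim, E, F#m, G#, A, B. Of the given chords, C#m, G#, A and F#m are diatonic. F# (F#–A#–C#) doesn't fit — on degree 4 C# minor would have F#m (iv). F# is the degree-4 chord of C# major, so it is the borrowed IV.

IV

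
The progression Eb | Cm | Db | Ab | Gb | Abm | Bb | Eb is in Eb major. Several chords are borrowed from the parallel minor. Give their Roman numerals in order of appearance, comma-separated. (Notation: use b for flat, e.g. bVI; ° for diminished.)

bVII, bIII, iv

Eb major has the diatonic set Eb, Fm, Gm, Ab, Bb, Cm, Ddim. Eb, Cm, Ab and Bb are all diatonic. Db (Db–F–Ab) is not: scale degree 7 in Eb major carries Ddim (vii°). In Eb minor the chord on that degree is Db, so here it functions as bVII, borrowed from the parallel minor. Gb (Gb–Bb–Db) doesn't fit — on degree 3 Eb major would have Gm (iii). Gb is the degree-3 chord of Eb minor, so it is the borrowed bIII. Abm (Ab–Cb–Eb) doesn't fit — on degree 4 Eb major would have Ab (IV). Abm is the degree-4 chord of Eb minor, so it is the borrowed iv.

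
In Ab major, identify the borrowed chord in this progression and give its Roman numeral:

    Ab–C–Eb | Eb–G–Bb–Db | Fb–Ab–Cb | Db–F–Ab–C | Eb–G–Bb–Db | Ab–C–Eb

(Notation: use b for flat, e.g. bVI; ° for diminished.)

The diatonic triads in Ab major are Ab, Bbm, Cm, Db, Eb, Fm, Gdim. Ab–C–Eb = Ab, Eb–G–Bb–Db = Eb7 and Db–F–Ab–C = Dbmaj7 all belong to that set. But Fb–Ab–Cb is foreign: the diatonic vi on degree 6 is Fm, whereas Fb comes from Ab minor. It is labeled bVI.

bVI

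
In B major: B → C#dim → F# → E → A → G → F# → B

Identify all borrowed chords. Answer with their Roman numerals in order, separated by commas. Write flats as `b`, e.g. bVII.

ii°, bVII, bVI

B major has the diatonic set B, C#m, D#m, E, F#, G#m, A#dim. Of the given chords, B, F# and E are diatonic. But C#dim (C#–E–G) is foreign: the diatonic ii on degree 2 is C#m, whereas C#dim comes from B minor. It is labeled ii°. But A (A–C#–E) is foreign: the diatonic vii° on degree 7 is A#dim, whereas A comes from B minor. It is labeled bVII. G (G–B–D) is not: scale degree 6 in B major carries G#m (vi). In B minor the chord on that degree is G, so here it functions as bVI, borrowed from the parallel minor.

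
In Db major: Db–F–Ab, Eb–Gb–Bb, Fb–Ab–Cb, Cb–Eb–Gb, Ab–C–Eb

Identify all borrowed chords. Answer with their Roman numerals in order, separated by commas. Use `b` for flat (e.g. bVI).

bIII, bVII

The diatonic triads in Db major are Db, Ebm, Fm, Gb, Ab, Bbm, Cdim. Of the given chords, Db–F–Ab = Db, Eb–Gb–Bb = Ebm and Ab–C–Eb = Ab are diatonic. Fb–Ab–Cb doesn't fit — on degree 3 Db major would have Fm (iii). Fb is the degree-3 chord of Db minor, so it is the borrowed bIII. Cb–Eb–Gb doesn't fit — on degree 7 Db major would have Cdim (vii°). Cb is the degree-7 chord of Db minor, so it is the borrowed bVII.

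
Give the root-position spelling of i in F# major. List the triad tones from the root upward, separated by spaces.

F# A C#

i is built on scale degree 1, which is F# in both F# major and its parallel. In F# minor the chord on F# is F#–A–C#.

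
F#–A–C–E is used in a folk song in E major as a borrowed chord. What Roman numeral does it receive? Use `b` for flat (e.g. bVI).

iiø7

F# is scale degree 2 in E major. The diatonic chord on degree 2 would be F#m (ii), but F#–A–C–E is the half-diminished-seventh chord from E minor. As a borrowed chord it is labeled iiø7.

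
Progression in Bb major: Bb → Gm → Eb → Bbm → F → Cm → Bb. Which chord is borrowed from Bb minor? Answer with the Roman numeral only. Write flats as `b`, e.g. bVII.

The diatonic triads in Bb major are Bb, Cm, Dm, Eb, F, Gm, Adim. Bb, Gm, Eb, F and Cm are all diatonic. But Bbm (Bb–Db–F) is foreign: the diatonic I on degree 1 is Bb, whereas Bbm comes from Bb minor. It is labeled i.

i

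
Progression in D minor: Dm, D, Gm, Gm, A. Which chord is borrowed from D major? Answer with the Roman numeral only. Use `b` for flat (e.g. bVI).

I

In D minor (with V from harmonic minor) the diatonic chords are Dm, Edim, F, Gm, A, Bb, C. Dm, Gm and A all belong to that set. D (D–F#–A) doesn't fit — on degree 1 D minor would have Dm (i). D is the degree-1 chord of D major, so it is the borrowed I.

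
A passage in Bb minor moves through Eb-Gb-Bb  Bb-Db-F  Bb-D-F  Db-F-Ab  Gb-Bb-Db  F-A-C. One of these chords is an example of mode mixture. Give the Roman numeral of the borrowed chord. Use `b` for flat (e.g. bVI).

In Bb minor (with V from harmonic minor) the diatonic chords are Bbm, Cdim, Db, Ebm, F, Gb, Ab. Of the given chords, Eb–Gb–Bb = Ebm, Bb–Db–F = Bbm, Db–F–Ab = Db, Gb–Bb–Db = Gb and F–A–C = F are diatonic. But Bb–D–F is foreign: the diatonic i on degree 1 is Bbm, whereas Bb comes from Bb major. It is labeled I.

I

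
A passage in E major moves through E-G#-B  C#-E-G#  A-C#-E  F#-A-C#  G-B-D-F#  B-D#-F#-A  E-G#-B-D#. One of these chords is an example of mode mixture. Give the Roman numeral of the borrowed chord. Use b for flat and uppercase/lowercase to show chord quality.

bIIImaj7

E major has the diatonic set E, F#m, G#m, A, B, C#m, D#dim. E–G#–B = E, C#–E–G# = C#m, A–C#–E = A, F#–A–C# = F#m, B–D#–F#–A = B7 and E–G#–B–D# = Emaj7 all belong to that set. G–B–D–F# doesn't fit — on degree 3 E major would have G#m (iii). Gmaj7 is the degree-3 chord of E minor, so it is the borrowed bIIImaj7.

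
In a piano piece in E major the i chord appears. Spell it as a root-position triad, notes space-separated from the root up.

The root, E, is scale degree 1 — the same note in E major and E minor; only the chord quality changes. Stacking thirds in E minor on E gives E–G–B.

E G B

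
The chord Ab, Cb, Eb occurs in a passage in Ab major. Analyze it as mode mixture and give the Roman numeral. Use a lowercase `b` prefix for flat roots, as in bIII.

i

The root Ab is the diatonic 1st degree of Ab major; the borrowing shows in the chord quality. Diatonically Ab major has Ab (I) on that degree; Ab–Cb–Eb is instead the minor chord native to Ab minor, so it takes the label i.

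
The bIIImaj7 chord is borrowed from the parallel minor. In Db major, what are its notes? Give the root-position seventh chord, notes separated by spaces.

Fb Ab Cb Eb

bIIImaj7 is built on the lowered scale degree 3. In Db major degree 3 is F; lowered it becomes Fb. In Db minor the chord on Fb is Fb–Ab–Cb–Eb.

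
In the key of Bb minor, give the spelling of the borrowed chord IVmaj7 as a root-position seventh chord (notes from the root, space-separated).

The root, Eb, is scale degree 4 — the same note in Bb minor and Bb major; only the chord quality changes. Building the major-seventh chord from the parallel major on Eb: Eb–G–Bb–D.

Eb G Bb D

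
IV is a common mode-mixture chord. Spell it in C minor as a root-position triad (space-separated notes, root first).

IV is built on scale degree 4, which is F in both C minor and its parallel. In C major the chord on F is F–A–C.

F A C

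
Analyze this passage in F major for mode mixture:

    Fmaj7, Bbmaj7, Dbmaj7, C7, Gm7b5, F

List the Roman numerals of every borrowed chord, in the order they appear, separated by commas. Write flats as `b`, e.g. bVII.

bVImaj7, iiø7

The diatonic triads in F major are F, Gm, Am, Bb, C, Dm, Edim. Fmaj7, Bbmaj7, C7 and F are all diatonic. But Dbmaj7 (Db–F–Ab–C) is foreign: the diatonic vi on degree 6 is Dm, whereas Dbmaj7 comes from F minor. It is labeled bVImaj7. Gm7b5 (G–Bb–Db–F) doesn't fit — on degree 2 F major would have Gm (ii). Gm7b5 is the degree-2 chord of F minor, so it is the borrowed iiø7.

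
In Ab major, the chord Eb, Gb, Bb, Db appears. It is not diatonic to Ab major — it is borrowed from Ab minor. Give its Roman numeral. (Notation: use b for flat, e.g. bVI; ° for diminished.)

v7

Eb is scale degree 5 in Ab major. Diatonically Ab major has Eb (V) on that degree; Eb–Gb–Bb–Db is instead the minor-seventh chord native to Ab minor, so it takes the label v7.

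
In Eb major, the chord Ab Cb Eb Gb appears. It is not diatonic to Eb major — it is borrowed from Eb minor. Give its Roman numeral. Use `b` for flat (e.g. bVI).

The root Ab is the diatonic 4th degree of Eb major; the borrowing shows in the chord quality. Ab–Cb–Eb–Gb is a minor-seventh chord — the form found in Eb minor, not the diatonic IV (Ab). Borrowed into Eb major it is written iv7.

iv7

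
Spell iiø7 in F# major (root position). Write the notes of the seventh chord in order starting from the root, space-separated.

iiø7 is built on scale degree 2, which is G# in both F# major and its parallel. In F# minor the chord on G# is G#–B–D–F#.

G# B D F#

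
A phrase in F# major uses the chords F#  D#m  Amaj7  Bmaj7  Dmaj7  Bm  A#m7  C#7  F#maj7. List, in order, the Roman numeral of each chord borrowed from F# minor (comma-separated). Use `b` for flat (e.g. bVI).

bIIImaj7, bVImaj7, iv

The diatonic triads in F# major are F#, G#m, A#m, B, C#, D#m, E#dim. F#, D#m, Bmaj7, A#m7, C#7 and F#maj7 are all diatonic. Amaj7 (A–C#–E–G#) is not: scale degree 3 in F# major carries A#m (iii). In F# minor the chord on that degree is Amaj7, so here it functions as bIIImaj7, borrowed from the parallel minor. Dmaj7 (D–F#–A–C#) is not: scale degree 6 in F# major carries D#m (vi). In F# minor the chord on that degree is Dmaj7, so here it functions as bVImaj7, borrowed from the parallel minor. Bm (B–D–F#) is not: scale degree 4 in F# major carries B (IV). In F# minor the chord on that degree is Bm, so here it functions as iv, borrowed from the parallel minor.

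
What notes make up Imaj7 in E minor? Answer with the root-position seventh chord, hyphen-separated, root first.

E-G#-B-D#

The root, E, is scale degree 1 — the same note in E minor and E major; only the chord quality changes. In E major the chord on E is E–G#–B–D#.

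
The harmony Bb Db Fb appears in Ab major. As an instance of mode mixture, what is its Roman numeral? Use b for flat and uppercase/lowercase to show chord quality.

The root Bb is the diatonic 2nd degree of Ab major; the borrowing shows in the chord quality. Bb–Db–Fb is a diminished chord — the form found in Ab minor, not the diatonic ii (Bbm). Borrowed into Ab major it is written ii°.

ii°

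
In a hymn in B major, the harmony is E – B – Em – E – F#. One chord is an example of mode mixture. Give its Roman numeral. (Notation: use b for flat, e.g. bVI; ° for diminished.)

iv

In B major the diatonic chords are B, C#m, D#m, E, F#, G#m, A#dim. E, B and F# all belong to that set. But Em (E–G–B) is foreign: the diatonic IV on degree 4 is E, whereas Em comes from B minor. It is labeled iv.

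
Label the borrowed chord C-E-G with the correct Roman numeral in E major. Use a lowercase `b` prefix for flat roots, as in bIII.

bVI

The root C is the lowered 6th scale degree — diatonically E major has C# there. C–E–G is a major chord — the form found in E minor, not the diatonic vi (C#m). Borrowed into E major it is written bVI.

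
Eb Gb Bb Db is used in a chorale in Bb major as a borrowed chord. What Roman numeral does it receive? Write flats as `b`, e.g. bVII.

The root Eb is the diatonic 4th degree of Bb major; the borrowing shows in the chord quality. Diatonically Bb major has Eb (IV) on that degree; Eb–Gb–Bb–Db is instead the minor-seventh chord native to Bb minor, so it takes the label iv7.

iv7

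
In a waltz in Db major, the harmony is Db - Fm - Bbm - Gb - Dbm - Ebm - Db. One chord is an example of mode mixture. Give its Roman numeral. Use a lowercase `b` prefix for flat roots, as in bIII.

i

The diatonic triads in Db major are Db, Ebm, Fm, Gb, Ab, Bbm, Cdim. Db, Fm, Bbm, Gb and Ebm all belong to that set. Dbm (Db–Fb–Ab) doesn't fit — on degree 1 Db major would have Db (I). Dbm is the degree-1 chord of Db minor, so it is the borrowed i.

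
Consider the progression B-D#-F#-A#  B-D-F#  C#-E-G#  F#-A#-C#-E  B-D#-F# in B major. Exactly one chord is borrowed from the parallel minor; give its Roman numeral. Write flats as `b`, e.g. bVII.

B major has the diatonic set B, C#m, D#m, E, F#, G#m, A#dim. Of the given chords, B–D#–F#–A# = Bmaj7, C#–E–G# = C#m, F#–A#–C#–E = F#7 and B–D#–F# = B are diatonic. But B–D–F# is foreign: the diatonic I on degree 1 is B, whereas Bm comes from B minor. It is labeled i.

i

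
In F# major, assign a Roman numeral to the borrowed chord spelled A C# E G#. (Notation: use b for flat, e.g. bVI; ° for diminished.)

bIIImaj7

A is the lowered form of scale degree 3 in F# major (the diatonic degree 3 is A#). A–C#–E–G# is a major-seventh chord — the form found in F# minor, not the diatonic iii (A#m). Borrowed into F# major it is written bIIImaj7.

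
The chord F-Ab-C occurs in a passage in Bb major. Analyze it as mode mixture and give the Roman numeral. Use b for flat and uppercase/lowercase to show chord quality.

The root F is the diatonic 5th degree of Bb major; the borrowing shows in the chord quality. Diatonically Bb major has F (V) on that degree; F–Ab–C is instead the minor chord native to Bb minor, so it takes the label v.

v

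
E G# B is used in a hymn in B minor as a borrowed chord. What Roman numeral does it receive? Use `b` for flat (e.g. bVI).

IV

E is scale degree 4 in B minor. The diatonic chord on degree 4 would be Em (iv), but E–G#–B is the major chord from B major. As a borrowed chord it is labeled IV.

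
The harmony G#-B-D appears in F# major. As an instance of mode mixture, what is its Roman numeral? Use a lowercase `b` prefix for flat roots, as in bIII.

G# is scale degree 2 in F# major. The diatonic chord on degree 2 would be G#m (ii), but G#–B–D is the diminished chord from F# minor. As a borrowed chord it is labeled ii°.

ii°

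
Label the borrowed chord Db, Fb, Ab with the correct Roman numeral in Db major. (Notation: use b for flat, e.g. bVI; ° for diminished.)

The root Db is the diatonic 1st degree of Db major; the borrowing shows in the chord quality. Diatonically Db major has Db (I) on that degree; Db–Fb–Ab is instead the minor chord native to Db minor, so it takes the label i.

i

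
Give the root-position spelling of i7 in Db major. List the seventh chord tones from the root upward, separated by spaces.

The root, Db, is scale degree 1 — the same note in Db major and Db minor; only the chord quality changes. Building the minor-seventh chord from the parallel minor on Db: Db–Fb–Ab–Cb.

Db Fb Ab Cb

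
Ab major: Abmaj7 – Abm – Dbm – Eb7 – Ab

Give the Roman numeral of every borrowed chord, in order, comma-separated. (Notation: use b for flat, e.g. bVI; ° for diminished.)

The diatonic triads in Ab major are Ab, Bbm, Cm, Db, Eb, Fm, Gdim. Abmaj7, Eb7 and Ab all belong to that set. Abm (Ab–Cb–Eb) is not: scale degree 1 in Ab major carries Ab (I). In Ab minor the chord on that degree is Abm, so here it functions as i, borrowed from the parallel minor. Dbm (Db–Fb–Ab) doesn't fit — on degree 4 Ab major would have Db (IV). Dbm is the degree-4 chord of Ab minor, so it is the borrowed iv.

i, iv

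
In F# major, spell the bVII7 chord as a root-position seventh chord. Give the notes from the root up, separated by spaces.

bVII7 is built on the lowered scale degree 7. In F# major degree 7 is E#; lowered it becomes E. In F# minor the chord on E is E–G#–B–D.

E G# B D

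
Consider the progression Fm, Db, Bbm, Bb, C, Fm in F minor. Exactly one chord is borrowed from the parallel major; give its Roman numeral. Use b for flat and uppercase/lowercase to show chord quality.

IV

F minor has the diatonic set Fm, Gdim, Ab, Bbm, C, Db, Eb (with V from harmonic minor). Fm, Db, Bbm and C all belong to that set. Bb (Bb–D–F) is not: scale degree 4 in F minor carries Bbm (iv). In F major the chord on that degree is Bb, so here it functions as IV, borrowed from the parallel major.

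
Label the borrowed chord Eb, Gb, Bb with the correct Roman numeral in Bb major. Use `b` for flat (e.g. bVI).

Eb is scale degree 4 in Bb major. Eb–Gb–Bb is a minor chord — the form found in Bb minor, not the diatonic IV (Eb). Borrowed into Bb major it is written iv.

iv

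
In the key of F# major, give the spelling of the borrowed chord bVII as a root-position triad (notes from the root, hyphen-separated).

E-G#-B

The root of bVII is the lowered 7th degree: E# becomes E. In F# minor the chord on E is E–G#–B.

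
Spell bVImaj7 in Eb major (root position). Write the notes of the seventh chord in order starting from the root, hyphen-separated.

Cb-Eb-Gb-Bb

The root of bVImaj7 is the lowered 6th degree: C becomes Cb. Stacking thirds in Eb minor on Cb gives Cb–Eb–Gb–Bb.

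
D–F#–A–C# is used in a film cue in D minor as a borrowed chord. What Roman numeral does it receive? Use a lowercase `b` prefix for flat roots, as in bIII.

Imaj7

The root D is the diatonic 1st degree of D minor; the borrowing shows in the chord quality. The diatonic chord on degree 1 would be Dm (i), but D–F#–A–C# is the major-seventh chord from D major. As a borrowed chord it is labeled Imaj7.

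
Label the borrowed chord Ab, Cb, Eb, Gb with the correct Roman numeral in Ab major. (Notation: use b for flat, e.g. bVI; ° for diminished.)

Ab is scale degree 1 in Ab major. Ab–Cb–Eb–Gb is a minor-seventh chord — the form found in Ab minor, not the diatonic I (Ab). Borrowed into Ab major it is written i7.

i7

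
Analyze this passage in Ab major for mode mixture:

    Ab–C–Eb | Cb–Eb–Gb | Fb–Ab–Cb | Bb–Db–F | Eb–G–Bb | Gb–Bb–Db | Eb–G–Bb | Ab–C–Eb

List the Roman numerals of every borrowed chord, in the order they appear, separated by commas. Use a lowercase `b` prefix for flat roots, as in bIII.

bIII, bVI, bVII

In Ab major the diatonic chords are Ab, Bbm, Cm, Db, Eb, Fm, Gdim. Ab–C–Eb = Ab, Bb–Db–F = Bbm and Eb–G–Bb = Eb are all diatonic. But Cb–Eb–Gb is foreign: the diatonic iii on degree 3 is Cm, whereas Cb comes from Ab minor. It is labeled bIII. Fb–Ab–Cb doesn't fit — on degree 6 Ab major would have Fm (vi). Fb is the degree-6 chord of Ab minor, so it is the borrowed bVI. Gb–Bb–Db is not: scale degree 7 in Ab major carries Gdim (vii°). In Ab minor the chord on that degree is Gb, so here it functions as bVII, borrowed from the parallel minor.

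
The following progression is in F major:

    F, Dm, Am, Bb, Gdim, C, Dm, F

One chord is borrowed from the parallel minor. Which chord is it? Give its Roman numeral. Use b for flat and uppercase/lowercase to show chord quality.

ii°

In F major the diatonic chords are F, Gm, Am, Bb, C, Dm, Edim. Of the given chords, F, Dm, Am, Bb and C are diatonic. Gdim (G–Bb–Db) doesn't fit — on degree 2 F major would have Gm (ii). Gdim is the degree-2 chord of F minor, so it is the borrowed ii°.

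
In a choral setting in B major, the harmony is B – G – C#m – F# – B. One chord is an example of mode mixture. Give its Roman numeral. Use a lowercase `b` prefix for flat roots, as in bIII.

In B major the diatonic chords are B, C#m, D#m, E, F#, G#m, A#dim. Of the given chords, B, C#m and F# are diatonic. G (G–B–D) is not: scale degree 6 in B major carries G#m (vi). In B minor the chord on that degree is G, so here it functions as bVI, borrowed from the parallel minor.

bVI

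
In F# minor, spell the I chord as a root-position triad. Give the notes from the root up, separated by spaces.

F# A# C#

The root, F#, is scale degree 1 — the same note in F# minor and F# major; only the chord quality changes. Stacking thirds in F# major on F# gives F#–A#–C#.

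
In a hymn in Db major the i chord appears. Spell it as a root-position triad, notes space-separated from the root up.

Db Fb Ab

i is built on scale degree 1, which is Db in both Db major and its parallel. Building the minor chord from the parallel minor on Db: Db–Fb–Ab.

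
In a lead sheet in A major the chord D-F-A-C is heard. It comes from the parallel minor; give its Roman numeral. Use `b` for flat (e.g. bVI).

D is scale degree 4 in A major. Diatonically A major has D (IV) on that degree; D–F–A–C is instead the minor-seventh chord native to A minor, so it takes the label iv7.

iv7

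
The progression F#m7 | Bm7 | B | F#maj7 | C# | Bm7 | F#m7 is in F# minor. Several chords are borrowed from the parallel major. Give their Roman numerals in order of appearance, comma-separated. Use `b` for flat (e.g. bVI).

IV, Imaj7

The diatonic triads in F# minor (with V from harmonic minor) are F#m, G#dim, A, Bm, C#, D, E. F#m7, Bm7 and C# all belong to that set. B (B–D#–F#) is not: scale degree 4 in F# minor carries Bm (iv). In F# major the chord on that degree is B, so here it functions as IV, borrowed from the parallel major. But F#maj7 (F#–A#–C#–E#) is foreign: the diatonic i on degree 1 is F#m, whereas F#maj7 comes from F# major. It is labeled Imaj7.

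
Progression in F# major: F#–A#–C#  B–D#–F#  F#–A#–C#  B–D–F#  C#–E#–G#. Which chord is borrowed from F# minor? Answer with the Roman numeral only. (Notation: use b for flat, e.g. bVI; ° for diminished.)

iv

F# major has the diatonic set F#, G#m, A#m, B, C#, D#m, E#dim. Of the given chords, F#–A#–C# = F#, B–D#–F# = B and C#–E#–G# = C# are diatonic. B–D–F# doesn't fit — on degree 4 F# major would have B (IV). Bm is the degree-4 chord of F# minor, so it is the borrowed iv.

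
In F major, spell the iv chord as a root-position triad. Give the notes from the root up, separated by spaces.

iv is built on scale degree 4, which is Bb in both F major and its parallel. Building the minor chord from the parallel minor on Bb: Bb–Db–F.

Bb Db F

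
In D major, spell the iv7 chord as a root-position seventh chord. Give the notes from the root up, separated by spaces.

iv7 is built on scale degree 4, which is G in both D major and its parallel. Building the minor-seventh chord from the parallel minor on G: G–Bb–D–F.

G Bb D F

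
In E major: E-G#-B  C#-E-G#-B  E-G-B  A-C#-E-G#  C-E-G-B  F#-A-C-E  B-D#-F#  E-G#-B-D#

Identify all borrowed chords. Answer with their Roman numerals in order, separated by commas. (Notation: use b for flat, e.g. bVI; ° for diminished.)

In E major the diatonic chords are E, F#m, G#m, A, B, C#m, D#dim. Of the given chords, E–G#–B = E, C#–E–G#–B = C#m7, A–C#–E–G# = Amaj7, B–D#–F# = B and E–G#–B–D# = Emaj7 are diatonic. But E–G–B is foreign: the diatonic I on degree 1 is E, whereas Em comes from E minor. It is labeled i. C–E–G–B doesn't fit — on degree 6 E major would have C#m (vi). Cmaj7 is the degree-6 chord of E minor, so it is the borrowed bVImaj7. But F#–A–C–E is foreign: the diatonic ii on degree 2 is F#m, whereas F#m7b5 comes from E minor. It is labeled iiø7.

i, bVImaj7, iiø7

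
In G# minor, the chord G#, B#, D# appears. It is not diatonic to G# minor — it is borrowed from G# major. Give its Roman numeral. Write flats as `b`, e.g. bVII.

I

G# is scale degree 1 in G# minor. The diatonic chord on degree 1 would be G#m (i), but G#–B#–D# is the major chord from G# major. As a borrowed chord it is labeled I.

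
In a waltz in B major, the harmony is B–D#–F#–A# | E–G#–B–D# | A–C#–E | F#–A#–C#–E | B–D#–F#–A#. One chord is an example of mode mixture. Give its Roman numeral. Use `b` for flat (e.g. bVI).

B major has the diatonic set B, C#m, D#m, E, F#, G#m, A#dim. B–D#–F#–A# = Bmaj7, E–G#–B–D# = Emaj7 and F#–A#–C#–E = F#7 all belong to that set. A–C#–E is not: scale degree 7 in B major carries A#dim (vii°). In B minor the chord on that degree is A, so here it functions as bVII, borrowed from the parallel minor.

bVII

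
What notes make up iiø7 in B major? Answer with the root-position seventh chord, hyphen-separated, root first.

The root, C#, is scale degree 2 — the same note in B major and B minor; only the chord quality changes. In B minor the chord on C# is C#–E–G–B.

C#-E-G-B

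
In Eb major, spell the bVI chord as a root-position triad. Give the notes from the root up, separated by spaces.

Scale degree 6 in Eb major is C. bVI uses the lowered form, Cb, taken from Eb minor. Building the major chord from the parallel minor on Cb: Cb–Eb–Gb.

Cb Eb Gb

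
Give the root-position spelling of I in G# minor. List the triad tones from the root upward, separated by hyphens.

I is built on scale degree 1, which is G# in both G# minor and its parallel. In G# major the chord on G# is G#–B#–D#.

G#-B#-D#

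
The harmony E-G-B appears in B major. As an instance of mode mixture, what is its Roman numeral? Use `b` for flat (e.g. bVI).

iv

The root E is the diatonic 4th degree of B major; the borrowing shows in the chord quality. E–G–B is a minor chord — the form found in B minor, not the diatonic IV (E). Borrowed into B major it is written iv.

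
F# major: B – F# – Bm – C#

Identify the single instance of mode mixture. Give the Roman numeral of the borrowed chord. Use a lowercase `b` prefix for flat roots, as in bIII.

In F# major the diatonic chords are F#, G#m, A#m, B, C#, D#m, E#dim. B, F# and C# all belong to that set. Bm (B–D–F#) is not: scale degree 4 in F# major carries B (IV). In F# minor the chord on that degree is Bm, so here it functions as iv, borrowed from the parallel minor.

iv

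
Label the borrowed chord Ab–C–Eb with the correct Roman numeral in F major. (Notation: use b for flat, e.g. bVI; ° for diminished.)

The root Ab is the lowered 3rd scale degree — diatonically F major has A there. Ab–C–Eb is a major chord — the form found in F minor, not the diatonic iii (Am). Borrowed into F major it is written bIII.

bIII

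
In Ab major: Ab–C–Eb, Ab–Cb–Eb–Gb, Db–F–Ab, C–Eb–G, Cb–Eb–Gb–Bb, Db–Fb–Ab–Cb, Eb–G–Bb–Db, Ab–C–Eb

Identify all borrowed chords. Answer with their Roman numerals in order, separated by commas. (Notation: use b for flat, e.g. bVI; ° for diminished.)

In Ab major the diatonic chords are Ab, Bbm, Cm, Db, Eb, Fm, Gdim. Of the given chords, Ab–C–Eb = Ab, Db–F–Ab = Db, C–Eb–G = Cm and Eb–G–Bb–Db = Eb7 are diatonic. But Ab–Cb–Eb–Gb is foreign: the diatonic I on degree 1 is Ab, whereas Abm7 comes from Ab minor. It is labeled i7. Cb–Eb–Gb–Bb doesn't fit — on degree 3 Ab major would have Cm (iii). Cbmaj7 is the degree-3 chord of Ab minor, so it is the borrowed bIIImaj7. Db–Fb–Ab–Cb doesn't fit — on degree 4 Ab major would have Db (IV). Dbm7 is the degree-4 chord of Ab minor, so it is the borrowed iv7.

i7, bIIImaj7, iv7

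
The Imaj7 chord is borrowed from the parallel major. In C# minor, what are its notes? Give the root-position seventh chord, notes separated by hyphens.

C#-E#-G#-B#

The root, C#, is scale degree 1 — the same note in C# minor and C# major; only the chord quality changes. Stacking thirds in C# major on C# gives C#–E#–G#–B#.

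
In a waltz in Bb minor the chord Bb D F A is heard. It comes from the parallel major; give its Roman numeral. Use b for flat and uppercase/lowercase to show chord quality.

Imaj7

Bb is scale degree 1 in Bb minor. Diatonically Bb minor has Bbm (i) on that degree; Bb–D–F–A is instead the major-seventh chord native to Bb major, so it takes the label Imaj7.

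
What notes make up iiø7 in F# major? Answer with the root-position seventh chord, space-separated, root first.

G# B D F#

The root, G#, is scale degree 2 — the same note in F# major and F# minor; only the chord quality changes. Stacking thirds in F# minor on G# gives G#–B–D–F#.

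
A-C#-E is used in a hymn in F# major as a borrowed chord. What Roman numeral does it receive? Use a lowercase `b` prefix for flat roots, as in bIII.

bIII

The root A is the lowered 3rd scale degree — diatonically F# major has A# there. A–C#–E is a major chord — the form found in F# minor, not the diatonic iii (A#m). Borrowed into F# major it is written bIII.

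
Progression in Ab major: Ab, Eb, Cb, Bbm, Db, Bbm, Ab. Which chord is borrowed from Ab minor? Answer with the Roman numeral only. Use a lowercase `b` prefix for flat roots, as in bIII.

bIII

In Ab major the diatonic chords are Ab, Bbm, Cm, Db, Eb, Fm, Gdim. Ab, Eb, Bbm and Db are all diatonic. Cb (Cb–Eb–Gb) is not: scale degree 3 in Ab major carries Cm (iii). In Ab minor the chord on that degree is Cb, so here it functions as bIII, borrowed from the parallel minor.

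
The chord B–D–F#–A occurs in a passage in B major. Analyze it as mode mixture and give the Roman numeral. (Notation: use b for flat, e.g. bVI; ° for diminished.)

i7

The root B is the diatonic 1st degree of B major; the borrowing shows in the chord quality. The diatonic chord on degree 1 would be B (I), but B–D–F#–A is the minor-seventh chord from B minor. As a borrowed chord it is labeled i7.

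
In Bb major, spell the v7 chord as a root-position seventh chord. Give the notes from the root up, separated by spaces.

v7 is built on scale degree 5, which is F in both Bb major and its parallel. Stacking thirds in Bb minor on F gives F–Ab–C–Eb.

F Ab C Eb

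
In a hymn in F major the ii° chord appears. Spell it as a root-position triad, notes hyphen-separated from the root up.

The root, G, is scale degree 2 — the same note in F major and F minor; only the chord quality changes. In F minor the chord on G is G–Bb–Db.

G-Bb-Db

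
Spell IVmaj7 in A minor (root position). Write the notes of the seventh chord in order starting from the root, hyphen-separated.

D-F#-A-C#

The root, D, is scale degree 4 — the same note in A minor and A major; only the chord quality changes. Building the major-seventh chord from the parallel major on D: D–F#–A–C#.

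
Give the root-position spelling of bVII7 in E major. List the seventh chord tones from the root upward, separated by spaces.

Scale degree 7 in E major is D#. bVII7 uses the lowered form, D, taken from E minor. Building the dominant-seventh chord from the parallel minor on D: D–F#–A–C.

D F# A C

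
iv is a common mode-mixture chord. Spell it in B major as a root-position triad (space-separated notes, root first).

E G B

iv is built on scale degree 4, which is E in both B major and its parallel. Stacking thirds in B minor on E gives E–G–B.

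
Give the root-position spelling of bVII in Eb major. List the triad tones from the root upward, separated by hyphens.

Db-F-Ab

The root of bVII is the lowered 7th degree: D becomes Db. In Eb minor the chord on Db is Db–F–Ab.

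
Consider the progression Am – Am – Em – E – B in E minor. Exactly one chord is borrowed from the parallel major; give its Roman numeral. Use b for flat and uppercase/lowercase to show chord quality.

In E minor (with V from harmonic minor) the diatonic chords are Em, F#dim, G, Am, B, C, D. Of the given chords, Am, Em and B are diatonic. But E (E–G#–B) is foreign: the diatonic i on degree 1 is Em, whereas E comes from E major. It is labeled I.

I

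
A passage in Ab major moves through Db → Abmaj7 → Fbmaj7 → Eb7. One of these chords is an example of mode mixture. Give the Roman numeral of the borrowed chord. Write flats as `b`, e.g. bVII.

bVImaj7

Ab major has the diatonic set Ab, Bbm, Cm, Db, Eb, Fm, Gdim. Db, Abmaj7 and Eb7 all belong to that set. Fbmaj7 (Fb–Ab–Cb–Eb) doesn't fit — on degree 6 Ab major would have Fm (vi). Fbmaj7 is the degree-6 chord of Ab minor, so it is the borrowed bVImaj7.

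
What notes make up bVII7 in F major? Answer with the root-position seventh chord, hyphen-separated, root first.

Eb-G-Bb-Db

Scale degree 7 in F major is E. bVII7 uses the lowered form, Eb, taken from F minor. Stacking thirds in F minor on Eb gives Eb–G–Bb–Db.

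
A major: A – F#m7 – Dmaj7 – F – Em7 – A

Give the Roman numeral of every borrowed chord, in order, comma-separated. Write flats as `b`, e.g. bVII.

bVI, v7

A major has the diatonic set A, Bm, C#m, D, E, F#m, G#dim. Of the given chords, A, F#m7 and Dmaj7 are diatonic. But F (F–A–C) is foreign: the diatonic vi on degree 6 is F#m, whereas F comes from A minor. It is labeled bVI. But Em7 (E–G–B–D) is foreign: the diatonic V on degree 5 is E, whereas Em7 comes from A minor. It is labeled v7.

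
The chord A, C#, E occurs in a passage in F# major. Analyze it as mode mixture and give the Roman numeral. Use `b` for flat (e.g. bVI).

In F# major scale degree 3 is A#; A is its lowered form, from F# minor. A–C#–E is a major chord — the form found in F# minor, not the diatonic iii (A#m). Borrowed into F# major it is written bIII.

bIII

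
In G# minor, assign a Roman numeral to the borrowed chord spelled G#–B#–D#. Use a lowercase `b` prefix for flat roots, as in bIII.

I

G# is scale degree 1 in G# minor. Diatonically G# minor has G#m (i) on that degree; G#–B#–D# is instead the major chord native to G# major, so it takes the label I.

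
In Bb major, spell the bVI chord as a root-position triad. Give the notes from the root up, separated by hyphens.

The root of bVI is the lowered 6th degree: G becomes Gb. In Bb minor the chord on Gb is Gb–Bb–Db.

Gb-Bb-Db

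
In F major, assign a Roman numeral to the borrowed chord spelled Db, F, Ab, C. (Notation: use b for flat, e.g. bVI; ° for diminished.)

bVImaj7

Db is the lowered form of scale degree 6 in F major (the diatonic degree 6 is D). Db–F–Ab–C is a major-seventh chord — the form found in F minor, not the diatonic vi (Dm). Borrowed into F major it is written bVImaj7.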